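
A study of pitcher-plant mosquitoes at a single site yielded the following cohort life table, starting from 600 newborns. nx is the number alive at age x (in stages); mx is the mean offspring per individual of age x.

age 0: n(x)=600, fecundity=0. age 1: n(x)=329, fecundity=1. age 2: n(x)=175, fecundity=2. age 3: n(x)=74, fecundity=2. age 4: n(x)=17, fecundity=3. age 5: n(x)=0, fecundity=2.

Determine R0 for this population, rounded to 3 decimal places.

lx = nx/n0 = nx/600: 1, 0.54833…, 0.29167…, 0.12333…, 0.02833…, 0
lx·mx by age: 0, 0.548333…, 0.583333…, 0.246667…, 0.085…, 0
R0 = Σ lx·mx = 1.463333… → 1.463

1.463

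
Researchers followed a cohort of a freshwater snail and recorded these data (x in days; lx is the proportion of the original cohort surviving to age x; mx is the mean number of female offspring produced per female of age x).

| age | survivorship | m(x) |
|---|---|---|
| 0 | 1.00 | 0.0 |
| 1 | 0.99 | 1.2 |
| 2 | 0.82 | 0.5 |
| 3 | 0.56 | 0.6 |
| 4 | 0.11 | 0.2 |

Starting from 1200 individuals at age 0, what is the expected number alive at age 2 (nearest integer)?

984

Expected survivors = N0 · l_2 = 1200 × 0.82 = 984 → 984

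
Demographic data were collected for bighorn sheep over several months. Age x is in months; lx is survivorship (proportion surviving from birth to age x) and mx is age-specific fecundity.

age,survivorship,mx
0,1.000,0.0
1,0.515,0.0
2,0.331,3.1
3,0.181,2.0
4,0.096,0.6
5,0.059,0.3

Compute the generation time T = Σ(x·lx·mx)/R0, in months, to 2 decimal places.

2.36

lx·mx: 0, 0, 1.0261, 0.362, 0.0576, 0.0177 → R0 = 1.4634
x·lx·mx: 0, 0, 2.0522, 1.086, 0.2304, 0.0885 → Σ = 3.4571
T = 3.4571 / 1.4634 = 2.362375… → 2.36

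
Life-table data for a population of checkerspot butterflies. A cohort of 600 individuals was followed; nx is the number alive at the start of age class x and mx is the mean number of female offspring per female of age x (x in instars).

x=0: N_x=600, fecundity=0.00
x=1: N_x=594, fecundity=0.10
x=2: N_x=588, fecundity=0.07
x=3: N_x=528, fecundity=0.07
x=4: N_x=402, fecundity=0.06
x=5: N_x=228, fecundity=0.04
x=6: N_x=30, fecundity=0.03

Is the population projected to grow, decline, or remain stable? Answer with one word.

declining

lx = nx/n0 = nx/600: 1, 0.99, 0.98, 0.88, 0.67, 0.38, 0.05
R0 = Σ lx·mx = 0 + 0.099 + 0.0686 + 0.0616 + 0.0402 + 0.0152 + 0.0015 = 0.2861
R0 < 1, so the population is declining.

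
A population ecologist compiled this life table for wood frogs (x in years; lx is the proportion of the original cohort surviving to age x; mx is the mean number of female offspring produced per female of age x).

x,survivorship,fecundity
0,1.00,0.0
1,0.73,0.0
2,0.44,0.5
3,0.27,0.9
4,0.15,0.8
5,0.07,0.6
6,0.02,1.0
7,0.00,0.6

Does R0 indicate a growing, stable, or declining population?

declining

R0 = Σ lx·mx = 0 + 0 + 0.22 + 0.243 + 0.12 + 0.042 + 0.02 + 0 = 0.645
R0 < 1, so the population is declining.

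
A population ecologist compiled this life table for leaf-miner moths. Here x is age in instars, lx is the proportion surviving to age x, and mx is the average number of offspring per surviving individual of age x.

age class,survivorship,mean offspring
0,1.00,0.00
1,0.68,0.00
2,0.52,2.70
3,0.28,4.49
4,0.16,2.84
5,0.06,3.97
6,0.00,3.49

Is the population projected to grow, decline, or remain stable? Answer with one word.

R0 = Σ lx·mx = 0 + 0 + 1.404 + 1.2572 + 0.4544 + 0.2382 + 0 = 3.3538
R0 > 1, so the population is growing.

growing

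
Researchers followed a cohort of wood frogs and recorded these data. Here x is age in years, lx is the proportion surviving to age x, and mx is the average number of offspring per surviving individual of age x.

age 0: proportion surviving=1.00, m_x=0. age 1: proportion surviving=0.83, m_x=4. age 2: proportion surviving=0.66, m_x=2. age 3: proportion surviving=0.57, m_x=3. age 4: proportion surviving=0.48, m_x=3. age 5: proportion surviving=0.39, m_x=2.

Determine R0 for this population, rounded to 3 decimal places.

8.570

lx·mx by age: 0, 3.32, 1.32, 1.71, 1.44, 0.78
R0 = Σ lx·mx = 8.57 → 8.570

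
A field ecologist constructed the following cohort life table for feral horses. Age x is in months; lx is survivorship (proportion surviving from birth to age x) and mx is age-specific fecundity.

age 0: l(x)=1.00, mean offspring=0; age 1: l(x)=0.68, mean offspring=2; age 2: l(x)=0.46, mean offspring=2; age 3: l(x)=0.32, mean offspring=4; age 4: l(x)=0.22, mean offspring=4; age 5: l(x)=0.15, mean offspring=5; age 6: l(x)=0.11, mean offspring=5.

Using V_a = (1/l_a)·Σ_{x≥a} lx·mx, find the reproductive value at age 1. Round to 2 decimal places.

8.44

lx·mx for x ≥ 1: 1.36, 0.92, 1.28, 0.88, 0.75, 0.55 → sum = 5.74
V_1 = 5.74 / l_1 = 5.74 / 0.68 = 8.441176… → 8.44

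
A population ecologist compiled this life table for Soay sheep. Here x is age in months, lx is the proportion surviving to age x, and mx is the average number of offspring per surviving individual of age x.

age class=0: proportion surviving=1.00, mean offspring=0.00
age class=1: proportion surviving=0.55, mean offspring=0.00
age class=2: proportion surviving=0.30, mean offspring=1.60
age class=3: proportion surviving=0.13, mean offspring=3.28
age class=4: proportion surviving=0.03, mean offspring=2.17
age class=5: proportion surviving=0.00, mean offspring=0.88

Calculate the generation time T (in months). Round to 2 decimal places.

lx·mx: 0, 0, 0.48, 0.4264, 0.0651, 0 → R0 = 0.9715
x·lx·mx: 0, 0, 0.96, 1.2792, 0.2604, 0 → Σ = 2.4996
T = 2.4996 / 0.9715 = 2.572928… → 2.57

2.57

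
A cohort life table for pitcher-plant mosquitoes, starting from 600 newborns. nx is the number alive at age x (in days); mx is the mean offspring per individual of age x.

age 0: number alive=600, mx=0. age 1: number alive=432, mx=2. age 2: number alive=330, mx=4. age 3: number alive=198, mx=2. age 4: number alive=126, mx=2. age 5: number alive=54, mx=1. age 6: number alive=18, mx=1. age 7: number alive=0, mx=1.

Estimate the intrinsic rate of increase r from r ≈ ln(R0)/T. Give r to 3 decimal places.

lx = nx/n0 = nx/600: 1, 0.72, 0.55, 0.33, 0.21, 0.09, 0.03, 0
R0 = Σ lx·mx = 0 + 1.44 + 2.2 + 0.66 + 0.42 + 0.09 + 0.03 + 0 = 4.84
Σ x·lx·mx = 10.13; T = 10.13/4.84 = 2.09298…
r ≈ ln(R0)/T = ln(4.84)/2.09298… = 0.75343… → 0.753

0.753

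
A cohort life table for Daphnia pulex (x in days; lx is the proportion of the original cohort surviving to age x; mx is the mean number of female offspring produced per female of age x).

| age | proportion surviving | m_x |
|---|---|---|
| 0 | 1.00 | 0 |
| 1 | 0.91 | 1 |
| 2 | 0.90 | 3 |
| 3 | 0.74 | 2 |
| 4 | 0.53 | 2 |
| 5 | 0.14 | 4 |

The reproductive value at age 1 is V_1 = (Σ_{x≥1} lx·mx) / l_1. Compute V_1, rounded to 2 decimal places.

7.37

lx·mx for x ≥ 1: 0.91, 2.7, 1.48, 1.06, 0.56 → sum = 6.71
V_1 = 6.71 / l_1 = 6.71 / 0.91 = 7.373626… → 7.37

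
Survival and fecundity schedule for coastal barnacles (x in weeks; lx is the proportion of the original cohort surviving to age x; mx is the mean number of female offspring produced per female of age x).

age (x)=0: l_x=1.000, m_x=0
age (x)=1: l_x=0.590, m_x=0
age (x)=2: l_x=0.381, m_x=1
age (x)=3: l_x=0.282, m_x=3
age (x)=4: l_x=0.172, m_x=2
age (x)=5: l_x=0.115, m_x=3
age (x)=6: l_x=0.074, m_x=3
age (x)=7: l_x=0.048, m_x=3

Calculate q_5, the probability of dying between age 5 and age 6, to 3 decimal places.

q_5 = (l_5 − l_6) / l_5 = (0.115 − 0.074) / 0.115
     = 0.041 / 0.115 = 0.356522… → 0.357

0.357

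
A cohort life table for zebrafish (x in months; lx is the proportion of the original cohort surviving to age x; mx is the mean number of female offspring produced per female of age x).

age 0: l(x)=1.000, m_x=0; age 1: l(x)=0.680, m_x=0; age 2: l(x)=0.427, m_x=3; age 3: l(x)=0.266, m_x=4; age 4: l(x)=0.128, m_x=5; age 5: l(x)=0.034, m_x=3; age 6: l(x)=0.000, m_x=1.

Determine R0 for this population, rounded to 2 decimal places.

lx·mx by age: 0, 0, 1.281, 1.064, 0.64, 0.102, 0
R0 = Σ lx·mx = 3.087 → 3.09

3.09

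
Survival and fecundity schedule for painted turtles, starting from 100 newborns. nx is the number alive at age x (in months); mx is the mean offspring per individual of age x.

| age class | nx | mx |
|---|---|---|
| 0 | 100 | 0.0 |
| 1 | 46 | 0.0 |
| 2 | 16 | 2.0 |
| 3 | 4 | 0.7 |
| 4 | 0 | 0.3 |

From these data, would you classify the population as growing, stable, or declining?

lx = nx/n0 = nx/100: 1, 0.46, 0.16, 0.04, 0
R0 = Σ lx·mx = 0 + 0 + 0.32 + 0.028 + 0 = 0.348
R0 < 1, so the population is declining.

declining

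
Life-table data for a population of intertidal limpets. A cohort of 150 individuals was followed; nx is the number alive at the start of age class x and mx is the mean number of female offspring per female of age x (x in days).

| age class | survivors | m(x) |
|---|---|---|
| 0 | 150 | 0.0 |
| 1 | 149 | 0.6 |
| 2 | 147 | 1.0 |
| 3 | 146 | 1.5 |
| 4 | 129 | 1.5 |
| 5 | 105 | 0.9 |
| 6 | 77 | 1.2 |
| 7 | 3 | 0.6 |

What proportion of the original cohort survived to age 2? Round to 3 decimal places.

0.980

l_2 = n_2/n_0 = 147/150 = 0.98 → 0.980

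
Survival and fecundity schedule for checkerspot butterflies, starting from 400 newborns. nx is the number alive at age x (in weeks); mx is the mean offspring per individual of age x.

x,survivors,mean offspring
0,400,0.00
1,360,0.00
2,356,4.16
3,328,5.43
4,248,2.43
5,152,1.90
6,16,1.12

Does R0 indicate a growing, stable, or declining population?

growing

lx = nx/n0 = nx/400: 1, 0.9, 0.89, 0.82, 0.62, 0.38, 0.04
R0 = Σ lx·mx = 0 + 0 + 3.7024 + 4.4526 + 1.5066 + 0.722 + 0.0448 = 10.4284
R0 > 1, so the population is growing.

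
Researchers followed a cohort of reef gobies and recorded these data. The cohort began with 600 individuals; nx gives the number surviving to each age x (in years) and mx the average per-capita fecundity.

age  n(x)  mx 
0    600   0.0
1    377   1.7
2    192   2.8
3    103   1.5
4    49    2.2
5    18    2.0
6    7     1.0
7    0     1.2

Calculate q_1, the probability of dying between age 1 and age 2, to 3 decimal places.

lx = nx/n0 = nx/600: 1, 0.62833…, 0.32, 0.17167…, 0.08167…, 0.03, 0.01167…, 0
q_1 = (l_1 − l_2) / l_1 = (0.628333… − 0.32) / 0.628333…
     = 0.308333… / 0.628333… = 0.490716… → 0.491

0.491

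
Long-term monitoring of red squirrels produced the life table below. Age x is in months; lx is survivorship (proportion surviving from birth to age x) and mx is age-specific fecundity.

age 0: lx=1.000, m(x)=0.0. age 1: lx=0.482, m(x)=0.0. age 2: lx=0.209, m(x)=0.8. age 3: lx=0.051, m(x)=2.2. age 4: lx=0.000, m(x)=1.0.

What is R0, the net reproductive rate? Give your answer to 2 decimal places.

0.28

lx·mx by age: 0, 0, 0.1672, 0.1122, 0
R0 = Σ lx·mx = 0.2794 → 0.28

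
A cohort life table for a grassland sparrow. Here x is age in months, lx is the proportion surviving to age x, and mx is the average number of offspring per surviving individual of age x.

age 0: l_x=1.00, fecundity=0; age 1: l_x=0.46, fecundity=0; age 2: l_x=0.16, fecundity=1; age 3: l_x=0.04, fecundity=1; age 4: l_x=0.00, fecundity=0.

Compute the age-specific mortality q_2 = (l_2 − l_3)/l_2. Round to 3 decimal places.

q_2 = (l_2 − l_3) / l_2 = (0.16 − 0.04) / 0.16
     = 0.12 / 0.16 = 0.75 → 0.750

0.750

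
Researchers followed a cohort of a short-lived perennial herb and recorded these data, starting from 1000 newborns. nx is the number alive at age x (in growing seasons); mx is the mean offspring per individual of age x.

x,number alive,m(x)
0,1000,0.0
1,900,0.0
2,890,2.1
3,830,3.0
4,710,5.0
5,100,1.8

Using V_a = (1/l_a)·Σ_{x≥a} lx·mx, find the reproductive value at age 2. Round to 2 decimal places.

lx = nx/n0 = nx/1000: 1, 0.9, 0.89, 0.83, 0.71, 0.1
lx·mx for x ≥ 2: 1.869, 2.49, 3.55, 0.18 → sum = 8.089
V_2 = 8.089 / l_2 = 8.089 / 0.89 = 9.088764… → 9.09

9.09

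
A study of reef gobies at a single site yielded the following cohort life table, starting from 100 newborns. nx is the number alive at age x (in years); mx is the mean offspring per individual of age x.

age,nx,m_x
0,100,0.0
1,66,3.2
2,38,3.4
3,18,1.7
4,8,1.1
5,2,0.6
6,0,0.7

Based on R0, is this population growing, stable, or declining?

lx = nx/n0 = nx/100: 1, 0.66, 0.38, 0.18, 0.08, 0.02, 0
R0 = Σ lx·mx = 0 + 2.112 + 1.292 + 0.306 + 0.088 + 0.012 + 0 = 3.81
R0 > 1, so the population is growing.

growing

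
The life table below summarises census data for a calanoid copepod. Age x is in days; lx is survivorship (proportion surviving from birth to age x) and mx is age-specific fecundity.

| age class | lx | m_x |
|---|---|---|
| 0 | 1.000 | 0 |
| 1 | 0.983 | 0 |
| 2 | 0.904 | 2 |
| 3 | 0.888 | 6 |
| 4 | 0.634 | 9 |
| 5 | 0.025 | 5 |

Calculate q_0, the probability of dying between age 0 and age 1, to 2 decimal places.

0.02

q_0 = (l_0 − l_1) / l_0 = (1 − 0.983) / 1
     = 0.017 / 1 = 0.017 → 0.02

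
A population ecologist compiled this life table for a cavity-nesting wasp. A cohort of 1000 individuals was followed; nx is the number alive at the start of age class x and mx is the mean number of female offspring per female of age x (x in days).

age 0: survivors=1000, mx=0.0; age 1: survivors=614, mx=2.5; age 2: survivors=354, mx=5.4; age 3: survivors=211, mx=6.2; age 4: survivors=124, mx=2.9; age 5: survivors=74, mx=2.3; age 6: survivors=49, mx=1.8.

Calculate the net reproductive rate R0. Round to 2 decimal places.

lx = nx/n0 = nx/1000: 1, 0.614, 0.354, 0.211, 0.124, 0.074, 0.049
lx·mx by age: 0, 1.535, 1.9116, 1.3082, 0.3596, 0.1702, 0.0882
R0 = Σ lx·mx = 5.3728 → 5.37

5.37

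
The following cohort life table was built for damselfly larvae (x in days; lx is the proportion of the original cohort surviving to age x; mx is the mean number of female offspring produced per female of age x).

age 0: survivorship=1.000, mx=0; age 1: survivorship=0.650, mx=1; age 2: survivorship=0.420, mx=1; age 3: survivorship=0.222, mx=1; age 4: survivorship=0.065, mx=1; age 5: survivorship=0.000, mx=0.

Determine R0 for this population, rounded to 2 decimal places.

lx·mx by age: 0, 0.65, 0.42, 0.222, 0.065, 0
R0 = Σ lx·mx = 1.357 → 1.36

1.36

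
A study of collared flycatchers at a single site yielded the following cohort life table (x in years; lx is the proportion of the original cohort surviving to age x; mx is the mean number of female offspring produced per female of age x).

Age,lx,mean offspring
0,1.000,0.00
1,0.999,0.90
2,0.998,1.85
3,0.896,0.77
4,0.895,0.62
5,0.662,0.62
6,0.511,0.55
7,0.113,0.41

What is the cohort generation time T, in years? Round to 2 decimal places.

2.74

lx·mx: 0, 0.8991, 1.8463, 0.68992, 0.5549, 0.41044, 0.28105, 0.04633 → R0 = 4.72804
x·lx·mx: 0, 0.8991, 3.6926, 2.06976, 2.2196, 2.0522, 1.6863, 0.32431 → Σ = 12.94387
T = 12.94387 / 4.72804 = 2.737682… → 2.74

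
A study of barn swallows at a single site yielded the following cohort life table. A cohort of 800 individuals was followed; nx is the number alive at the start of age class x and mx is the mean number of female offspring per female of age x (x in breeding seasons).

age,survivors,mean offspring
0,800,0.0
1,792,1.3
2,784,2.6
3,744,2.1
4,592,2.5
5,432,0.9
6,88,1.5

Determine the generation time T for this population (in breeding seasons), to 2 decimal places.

2.78

lx = nx/n0 = nx/800: 1, 0.99, 0.98, 0.93, 0.74, 0.54, 0.11
lx·mx: 0, 1.287, 2.548, 1.953, 1.85, 0.486, 0.165 → R0 = 8.289
x·lx·mx: 0, 1.287, 5.096, 5.859, 7.4, 2.43, 0.99 → Σ = 23.062
T = 23.062 / 8.289 = 2.782242… → 2.78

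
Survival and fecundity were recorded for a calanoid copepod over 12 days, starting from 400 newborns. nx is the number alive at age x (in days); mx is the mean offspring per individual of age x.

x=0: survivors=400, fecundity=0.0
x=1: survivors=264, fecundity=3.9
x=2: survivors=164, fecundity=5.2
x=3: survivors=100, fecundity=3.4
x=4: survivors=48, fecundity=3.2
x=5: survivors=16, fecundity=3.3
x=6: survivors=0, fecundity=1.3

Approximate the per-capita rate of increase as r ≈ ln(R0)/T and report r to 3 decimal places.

0.945

lx = nx/n0 = nx/400: 1, 0.66, 0.41, 0.25, 0.12, 0.04, 0
R0 = Σ lx·mx = 0 + 2.574 + 2.132 + 0.85 + 0.384 + 0.132 + 0 = 6.072
Σ x·lx·mx = 11.584; T = 11.584/6.072 = 1.90777…
r ≈ ln(R0)/T = ln(6.072)/1.90777… = 0.94544… → 0.945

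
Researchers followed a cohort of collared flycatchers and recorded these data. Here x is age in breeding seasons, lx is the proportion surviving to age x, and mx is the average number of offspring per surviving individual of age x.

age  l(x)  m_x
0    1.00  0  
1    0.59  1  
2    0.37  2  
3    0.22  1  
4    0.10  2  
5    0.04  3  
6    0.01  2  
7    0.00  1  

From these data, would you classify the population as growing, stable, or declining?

R0 = Σ lx·mx = 0 + 0.59 + 0.74 + 0.22 + 0.2 + 0.12 + 0.02 + 0 = 1.89
R0 > 1, so the population is growing.

growing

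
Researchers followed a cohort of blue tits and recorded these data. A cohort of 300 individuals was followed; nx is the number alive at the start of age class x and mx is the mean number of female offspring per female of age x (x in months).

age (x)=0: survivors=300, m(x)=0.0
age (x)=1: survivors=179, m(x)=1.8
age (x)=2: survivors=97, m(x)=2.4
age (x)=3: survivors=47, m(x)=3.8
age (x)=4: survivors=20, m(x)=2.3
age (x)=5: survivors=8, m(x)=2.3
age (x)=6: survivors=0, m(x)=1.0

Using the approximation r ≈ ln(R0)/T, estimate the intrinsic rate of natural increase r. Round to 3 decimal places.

0.488

lx = nx/n0 = nx/300: 1, 0.59667…, 0.32333…, 0.15667…, 0.06667…, 0.02667…, 0
R0 = Σ lx·mx = 0 + 1.074… + 0.776… + 0.59533… + 0.15333… + 0.06133… + 0 = 2.66…
Σ x·lx·mx = 5.332…; T = 5.332…/2.66… = 2.00451…
r ≈ ln(R0)/T = ln(2.66…)/2.00451… = 0.48806… → 0.488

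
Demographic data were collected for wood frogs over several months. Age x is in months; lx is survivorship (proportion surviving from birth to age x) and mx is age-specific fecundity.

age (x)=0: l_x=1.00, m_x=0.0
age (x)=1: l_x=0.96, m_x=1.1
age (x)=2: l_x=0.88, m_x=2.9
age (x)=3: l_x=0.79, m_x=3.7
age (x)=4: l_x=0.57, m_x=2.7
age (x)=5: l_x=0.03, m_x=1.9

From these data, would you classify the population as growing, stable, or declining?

growing

R0 = Σ lx·mx = 0 + 1.056 + 2.552 + 2.923 + 1.539 + 0.057 = 8.127
R0 > 1, so the population is growing.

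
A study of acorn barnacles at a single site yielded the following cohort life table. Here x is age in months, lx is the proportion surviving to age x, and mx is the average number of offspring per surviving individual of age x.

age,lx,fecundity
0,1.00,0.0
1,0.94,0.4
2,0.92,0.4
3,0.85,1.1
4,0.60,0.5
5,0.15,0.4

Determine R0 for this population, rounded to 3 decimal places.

2.039

lx·mx by age: 0, 0.376, 0.368, 0.935, 0.3, 0.06
R0 = Σ lx·mx = 2.039 → 2.039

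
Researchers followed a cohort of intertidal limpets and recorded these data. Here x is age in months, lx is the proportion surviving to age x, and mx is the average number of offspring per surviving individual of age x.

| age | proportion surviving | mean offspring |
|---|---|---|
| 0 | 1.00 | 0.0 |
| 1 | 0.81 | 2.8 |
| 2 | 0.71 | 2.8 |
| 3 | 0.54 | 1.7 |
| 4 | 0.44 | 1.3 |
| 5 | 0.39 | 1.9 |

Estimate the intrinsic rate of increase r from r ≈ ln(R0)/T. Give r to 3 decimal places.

0.809

R0 = Σ lx·mx = 0 + 2.268 + 1.988 + 0.918 + 0.572 + 0.741 = 6.487
Σ x·lx·mx = 14.991; T = 14.991/6.487 = 2.31093…
r ≈ ln(R0)/T = ln(6.487)/2.31093… = 0.80911… → 0.809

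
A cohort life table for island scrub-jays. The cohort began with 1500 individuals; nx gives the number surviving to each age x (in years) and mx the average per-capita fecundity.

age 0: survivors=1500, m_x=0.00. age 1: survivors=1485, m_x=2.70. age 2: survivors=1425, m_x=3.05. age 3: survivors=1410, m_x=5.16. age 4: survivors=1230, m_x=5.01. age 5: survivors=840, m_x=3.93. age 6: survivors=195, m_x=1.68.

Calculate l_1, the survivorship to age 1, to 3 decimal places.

0.990

l_1 = n_1/n_0 = 1485/1500 = 0.99 → 0.990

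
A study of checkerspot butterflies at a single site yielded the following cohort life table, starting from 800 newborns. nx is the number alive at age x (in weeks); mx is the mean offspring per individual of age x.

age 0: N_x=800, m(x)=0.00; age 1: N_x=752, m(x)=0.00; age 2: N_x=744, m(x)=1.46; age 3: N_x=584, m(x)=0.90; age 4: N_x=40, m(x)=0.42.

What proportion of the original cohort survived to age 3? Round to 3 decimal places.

0.730

l_3 = n_3/n_0 = 584/800 = 0.73 → 0.730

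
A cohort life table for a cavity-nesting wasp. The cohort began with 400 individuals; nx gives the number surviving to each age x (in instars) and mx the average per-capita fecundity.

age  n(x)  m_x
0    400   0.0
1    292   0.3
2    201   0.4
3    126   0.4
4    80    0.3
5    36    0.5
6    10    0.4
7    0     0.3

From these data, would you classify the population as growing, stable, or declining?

lx = nx/n0 = nx/400: 1, 0.73, 0.5025, 0.315, 0.2, 0.09, 0.025, 0
R0 = Σ lx·mx = 0 + 0.219 + 0.201 + 0.126 + 0.06 + 0.045 + 0.01 + 0 = 0.661
R0 < 1, so the population is declining.

declining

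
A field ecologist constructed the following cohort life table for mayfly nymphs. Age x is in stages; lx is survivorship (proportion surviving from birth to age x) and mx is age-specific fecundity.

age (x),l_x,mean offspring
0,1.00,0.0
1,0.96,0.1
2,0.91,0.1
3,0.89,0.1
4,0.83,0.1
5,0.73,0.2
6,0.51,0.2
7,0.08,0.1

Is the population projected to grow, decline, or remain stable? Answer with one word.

R0 = Σ lx·mx = 0 + 0.096 + 0.091 + 0.089 + 0.083 + 0.146 + 0.102 + 0.008 = 0.615
R0 < 1, so the population is declining.

declining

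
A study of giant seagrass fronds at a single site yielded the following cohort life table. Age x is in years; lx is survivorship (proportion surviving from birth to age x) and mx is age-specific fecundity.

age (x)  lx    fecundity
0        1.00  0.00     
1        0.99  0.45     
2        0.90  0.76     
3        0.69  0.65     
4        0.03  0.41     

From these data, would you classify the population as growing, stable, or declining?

R0 = Σ lx·mx = 0 + 0.4455 + 0.684 + 0.4485 + 0.0123 = 1.5903
R0 > 1, so the population is growing.

growing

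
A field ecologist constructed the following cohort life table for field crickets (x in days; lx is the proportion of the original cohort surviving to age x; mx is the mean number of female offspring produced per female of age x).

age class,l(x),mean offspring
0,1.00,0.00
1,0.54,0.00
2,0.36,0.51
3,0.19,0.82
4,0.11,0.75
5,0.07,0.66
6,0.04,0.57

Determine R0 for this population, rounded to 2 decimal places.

0.49

lx·mx by age: 0, 0, 0.1836, 0.1558, 0.0825, 0.0462, 0.0228
R0 = Σ lx·mx = 0.4909 → 0.49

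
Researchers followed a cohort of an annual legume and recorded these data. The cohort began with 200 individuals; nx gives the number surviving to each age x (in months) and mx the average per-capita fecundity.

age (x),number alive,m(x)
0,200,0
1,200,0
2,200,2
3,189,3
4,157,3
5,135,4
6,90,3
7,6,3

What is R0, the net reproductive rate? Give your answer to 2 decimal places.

11.33

lx = nx/n0 = nx/200: 1, 1, 1, 0.945, 0.785, 0.675, 0.45, 0.03
lx·mx by age: 0, 0, 2, 2.835, 2.355, 2.7, 1.35, 0.09
R0 = Σ lx·mx = 11.33 → 11.33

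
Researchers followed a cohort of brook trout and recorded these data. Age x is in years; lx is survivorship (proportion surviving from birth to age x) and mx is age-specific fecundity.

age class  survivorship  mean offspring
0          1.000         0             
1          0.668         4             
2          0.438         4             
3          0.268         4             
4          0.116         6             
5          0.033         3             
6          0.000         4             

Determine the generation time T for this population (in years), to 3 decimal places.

lx·mx: 0, 2.672, 1.752, 1.072, 0.696, 0.099, 0 → R0 = 6.291
x·lx·mx: 0, 2.672, 3.504, 3.216, 2.784, 0.495, 0 → Σ = 12.671
T = 12.671 / 6.291 = 2.014147… → 2.014

2.014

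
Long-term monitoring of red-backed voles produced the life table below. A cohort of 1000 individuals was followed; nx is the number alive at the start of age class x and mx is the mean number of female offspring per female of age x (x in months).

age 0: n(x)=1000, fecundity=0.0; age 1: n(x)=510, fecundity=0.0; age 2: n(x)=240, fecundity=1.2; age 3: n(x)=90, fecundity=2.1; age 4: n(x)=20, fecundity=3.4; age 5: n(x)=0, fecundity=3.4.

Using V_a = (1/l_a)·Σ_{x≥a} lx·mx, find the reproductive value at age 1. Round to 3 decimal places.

1.069

lx = nx/n0 = nx/1000: 1, 0.51, 0.24, 0.09, 0.02, 0
lx·mx for x ≥ 1: 0, 0.288, 0.189, 0.068, 0 → sum = 0.545
V_1 = 0.545 / l_1 = 0.545 / 0.51 = 1.068627… → 1.069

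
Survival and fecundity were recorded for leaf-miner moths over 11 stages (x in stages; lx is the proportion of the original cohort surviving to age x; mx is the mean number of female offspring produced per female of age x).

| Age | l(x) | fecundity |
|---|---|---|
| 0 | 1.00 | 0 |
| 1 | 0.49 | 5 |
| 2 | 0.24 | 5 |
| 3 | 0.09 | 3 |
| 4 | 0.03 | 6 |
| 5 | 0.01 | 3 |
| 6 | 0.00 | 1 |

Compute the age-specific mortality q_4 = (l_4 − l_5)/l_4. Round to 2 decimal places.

0.67

q_4 = (l_4 − l_5) / l_4 = (0.03 − 0.01) / 0.03
     = 0.02 / 0.03 = 0.666667… → 0.67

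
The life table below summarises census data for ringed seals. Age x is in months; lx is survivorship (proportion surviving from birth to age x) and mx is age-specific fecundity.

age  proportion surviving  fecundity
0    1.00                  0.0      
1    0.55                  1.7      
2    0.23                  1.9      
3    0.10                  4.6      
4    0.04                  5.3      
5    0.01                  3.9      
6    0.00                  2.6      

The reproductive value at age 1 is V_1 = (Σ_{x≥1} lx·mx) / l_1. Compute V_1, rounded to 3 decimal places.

lx·mx for x ≥ 1: 0.935, 0.437, 0.46, 0.212, 0.039, 0 → sum = 2.083
V_1 = 2.083 / l_1 = 2.083 / 0.55 = 3.787273… → 3.787

3.787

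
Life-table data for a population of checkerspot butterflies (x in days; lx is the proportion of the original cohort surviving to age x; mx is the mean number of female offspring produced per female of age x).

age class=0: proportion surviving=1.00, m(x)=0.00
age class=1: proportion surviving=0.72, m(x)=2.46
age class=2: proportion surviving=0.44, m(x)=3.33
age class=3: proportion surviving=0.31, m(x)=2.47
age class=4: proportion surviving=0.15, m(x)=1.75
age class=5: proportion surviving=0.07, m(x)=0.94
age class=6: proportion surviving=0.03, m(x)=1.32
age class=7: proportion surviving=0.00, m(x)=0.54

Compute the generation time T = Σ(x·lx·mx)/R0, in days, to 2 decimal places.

1.97

lx·mx: 0, 1.7712, 1.4652, 0.7657, 0.2625, 0.0658, 0.0396, 0 → R0 = 4.37
x·lx·mx: 0, 1.7712, 2.9304, 2.2971, 1.05, 0.329, 0.2376, 0 → Σ = 8.6153
T = 8.6153 / 4.37 = 1.971465… → 1.97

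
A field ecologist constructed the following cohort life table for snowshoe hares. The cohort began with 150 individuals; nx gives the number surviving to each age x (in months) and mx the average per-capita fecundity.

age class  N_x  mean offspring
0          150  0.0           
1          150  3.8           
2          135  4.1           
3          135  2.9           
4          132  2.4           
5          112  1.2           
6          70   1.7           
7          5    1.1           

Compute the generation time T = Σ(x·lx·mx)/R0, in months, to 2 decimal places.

lx = nx/n0 = nx/150: 1, 1, 0.9, 0.9, 0.88, 0.74667…, 0.46667…, 0.03333…
lx·mx: 0, 3.8, 3.69, 2.61, 2.112, 0.896…, 0.793333…, 0.036667… → R0 = 13.938…
x·lx·mx: 0, 3.8, 7.38, 7.83, 8.448, 4.48…, 4.76…, 0.256667… → Σ = 36.954667…
T = 36.954667… / 13.938… = 2.651361… → 2.65

2.65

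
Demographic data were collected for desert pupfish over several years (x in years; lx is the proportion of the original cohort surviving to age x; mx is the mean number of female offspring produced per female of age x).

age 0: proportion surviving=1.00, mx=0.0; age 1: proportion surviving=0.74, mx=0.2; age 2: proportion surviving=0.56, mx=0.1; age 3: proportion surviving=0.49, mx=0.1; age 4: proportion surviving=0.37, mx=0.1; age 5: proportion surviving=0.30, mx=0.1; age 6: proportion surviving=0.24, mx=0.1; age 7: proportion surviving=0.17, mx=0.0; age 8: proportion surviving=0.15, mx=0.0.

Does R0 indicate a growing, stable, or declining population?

R0 = Σ lx·mx = 0 + 0.148 + 0.056 + 0.049 + 0.037 + 0.03 + 0.024 + 0 + 0 = 0.344
R0 < 1, so the population is declining.

declining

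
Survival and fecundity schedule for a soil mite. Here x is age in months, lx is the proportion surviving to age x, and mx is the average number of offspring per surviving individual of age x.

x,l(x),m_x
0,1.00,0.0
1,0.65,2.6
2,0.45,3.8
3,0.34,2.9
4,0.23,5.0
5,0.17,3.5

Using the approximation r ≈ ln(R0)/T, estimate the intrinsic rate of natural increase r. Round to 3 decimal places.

0.711

R0 = Σ lx·mx = 0 + 1.69 + 1.71 + 0.986 + 1.15 + 0.595 = 6.131
Σ x·lx·mx = 15.643; T = 15.643/6.131 = 2.55146…
r ≈ ln(R0)/T = ln(6.131)/2.55146… = 0.71071… → 0.711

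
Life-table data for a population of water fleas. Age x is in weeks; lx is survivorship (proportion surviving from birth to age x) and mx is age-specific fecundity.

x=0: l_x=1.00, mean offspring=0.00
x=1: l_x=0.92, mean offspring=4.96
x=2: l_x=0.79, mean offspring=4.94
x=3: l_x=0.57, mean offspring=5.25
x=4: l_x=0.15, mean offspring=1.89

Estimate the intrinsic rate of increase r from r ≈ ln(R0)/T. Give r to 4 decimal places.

1.2866

R0 = Σ lx·mx = 0 + 4.5632 + 3.9026 + 2.9925 + 0.2835 = 11.7418
Σ x·lx·mx = 22.4799; T = 22.4799/11.7418 = 1.91452…
r ≈ ln(R0)/T = ln(11.7418)/1.91452… = 1.286566… → 1.2866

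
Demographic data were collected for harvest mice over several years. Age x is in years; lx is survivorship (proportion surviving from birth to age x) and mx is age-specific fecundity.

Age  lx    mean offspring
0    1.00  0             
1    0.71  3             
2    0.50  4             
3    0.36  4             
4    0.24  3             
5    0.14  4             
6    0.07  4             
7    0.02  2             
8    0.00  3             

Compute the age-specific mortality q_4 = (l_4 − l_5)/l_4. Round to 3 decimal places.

0.417

q_4 = (l_4 − l_5) / l_4 = (0.24 − 0.14) / 0.24
     = 0.1 / 0.24 = 0.416667… → 0.417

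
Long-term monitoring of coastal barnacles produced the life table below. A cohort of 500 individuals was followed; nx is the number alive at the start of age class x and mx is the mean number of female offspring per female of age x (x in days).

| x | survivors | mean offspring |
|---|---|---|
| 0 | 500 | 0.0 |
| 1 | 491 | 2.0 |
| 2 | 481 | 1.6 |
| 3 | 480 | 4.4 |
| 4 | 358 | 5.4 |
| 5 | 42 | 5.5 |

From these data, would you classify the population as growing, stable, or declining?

growing

lx = nx/n0 = nx/500: 1, 0.982, 0.962, 0.96, 0.716, 0.084
R0 = Σ lx·mx = 0 + 1.964 + 1.5392 + 4.224 + 3.8664 + 0.462 = 12.0556
R0 > 1, so the population is growing.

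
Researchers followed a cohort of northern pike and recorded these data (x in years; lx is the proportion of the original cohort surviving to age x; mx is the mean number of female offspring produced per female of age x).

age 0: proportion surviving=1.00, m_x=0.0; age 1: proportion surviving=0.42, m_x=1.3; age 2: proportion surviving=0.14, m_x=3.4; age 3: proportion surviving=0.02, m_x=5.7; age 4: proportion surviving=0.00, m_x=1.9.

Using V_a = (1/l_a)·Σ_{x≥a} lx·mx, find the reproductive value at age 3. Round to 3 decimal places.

5.700

lx·mx for x ≥ 3: 0.114, 0 → sum = 0.114
V_3 = 0.114 / l_3 = 0.114 / 0.02 = 5.7 → 5.700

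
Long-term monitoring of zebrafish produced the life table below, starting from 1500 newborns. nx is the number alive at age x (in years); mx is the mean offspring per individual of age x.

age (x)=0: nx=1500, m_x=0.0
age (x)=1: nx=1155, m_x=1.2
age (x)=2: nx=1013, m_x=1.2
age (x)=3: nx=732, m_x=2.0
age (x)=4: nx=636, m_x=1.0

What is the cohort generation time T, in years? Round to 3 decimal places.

lx = nx/n0 = nx/1500: 1, 0.77, 0.67533…, 0.488, 0.424
lx·mx: 0, 0.924, 0.8104…, 0.976, 0.424 → R0 = 3.1344…
x·lx·mx: 0, 0.924, 1.6208…, 2.928, 1.696 → Σ = 7.1688…
T = 7.1688… / 3.1344… = 2.287136… → 2.287

2.287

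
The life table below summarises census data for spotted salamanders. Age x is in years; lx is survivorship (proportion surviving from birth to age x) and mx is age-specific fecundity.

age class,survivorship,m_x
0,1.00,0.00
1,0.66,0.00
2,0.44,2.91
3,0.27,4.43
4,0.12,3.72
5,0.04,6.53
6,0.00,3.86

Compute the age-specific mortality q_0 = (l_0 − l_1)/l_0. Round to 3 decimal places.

0.340

q_0 = (l_0 − l_1) / l_0 = (1 − 0.66) / 1
     = 0.34 / 1 = 0.34 → 0.340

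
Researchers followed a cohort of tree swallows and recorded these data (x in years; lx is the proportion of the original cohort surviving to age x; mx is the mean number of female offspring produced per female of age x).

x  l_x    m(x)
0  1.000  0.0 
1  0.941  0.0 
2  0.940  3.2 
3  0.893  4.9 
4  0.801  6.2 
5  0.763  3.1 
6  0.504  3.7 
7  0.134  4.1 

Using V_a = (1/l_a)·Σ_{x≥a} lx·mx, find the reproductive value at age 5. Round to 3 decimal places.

lx·mx for x ≥ 5: 2.3653, 1.8648, 0.5494 → sum = 4.7795
V_5 = 4.7795 / l_5 = 4.7795 / 0.763 = 6.264089… → 6.264

6.264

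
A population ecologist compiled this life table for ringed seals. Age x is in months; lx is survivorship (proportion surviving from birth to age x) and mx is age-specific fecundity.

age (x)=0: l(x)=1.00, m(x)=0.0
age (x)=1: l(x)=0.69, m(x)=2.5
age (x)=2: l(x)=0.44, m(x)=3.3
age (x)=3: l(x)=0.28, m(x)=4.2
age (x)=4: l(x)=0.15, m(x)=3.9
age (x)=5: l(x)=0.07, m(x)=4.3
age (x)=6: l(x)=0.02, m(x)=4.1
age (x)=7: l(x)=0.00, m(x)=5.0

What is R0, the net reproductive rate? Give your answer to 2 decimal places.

5.32

lx·mx by age: 0, 1.725, 1.452, 1.176, 0.585, 0.301, 0.082, 0
R0 = Σ lx·mx = 5.321 → 5.32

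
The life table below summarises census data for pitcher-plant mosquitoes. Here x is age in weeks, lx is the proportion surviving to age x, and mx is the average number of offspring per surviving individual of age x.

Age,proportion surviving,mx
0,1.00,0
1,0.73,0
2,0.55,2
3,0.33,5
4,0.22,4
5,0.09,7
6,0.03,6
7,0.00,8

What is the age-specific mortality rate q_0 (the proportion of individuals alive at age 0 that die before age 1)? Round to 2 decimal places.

0.27

q_0 = (l_0 − l_1) / l_0 = (1 − 0.73) / 1
     = 0.27 / 1 = 0.27 → 0.27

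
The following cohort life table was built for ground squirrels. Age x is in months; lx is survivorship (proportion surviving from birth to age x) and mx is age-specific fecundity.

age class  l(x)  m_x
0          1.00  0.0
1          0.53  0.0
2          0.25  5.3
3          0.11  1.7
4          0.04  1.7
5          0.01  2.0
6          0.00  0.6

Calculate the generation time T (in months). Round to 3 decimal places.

lx·mx: 0, 0, 1.325, 0.187, 0.068, 0.02, 0 → R0 = 1.6
x·lx·mx: 0, 0, 2.65, 0.561, 0.272, 0.1, 0 → Σ = 3.583
T = 3.583 / 1.6 = 2.239375 → 2.239

2.239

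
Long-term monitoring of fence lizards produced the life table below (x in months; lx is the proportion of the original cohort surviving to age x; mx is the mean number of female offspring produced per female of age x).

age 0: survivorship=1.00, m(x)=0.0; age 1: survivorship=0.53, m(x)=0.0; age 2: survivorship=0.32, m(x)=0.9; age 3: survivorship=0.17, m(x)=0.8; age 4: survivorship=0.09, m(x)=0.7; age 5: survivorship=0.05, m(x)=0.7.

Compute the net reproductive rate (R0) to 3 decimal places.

lx·mx by age: 0, 0, 0.288, 0.136, 0.063, 0.035
R0 = Σ lx·mx = 0.522 → 0.522

0.522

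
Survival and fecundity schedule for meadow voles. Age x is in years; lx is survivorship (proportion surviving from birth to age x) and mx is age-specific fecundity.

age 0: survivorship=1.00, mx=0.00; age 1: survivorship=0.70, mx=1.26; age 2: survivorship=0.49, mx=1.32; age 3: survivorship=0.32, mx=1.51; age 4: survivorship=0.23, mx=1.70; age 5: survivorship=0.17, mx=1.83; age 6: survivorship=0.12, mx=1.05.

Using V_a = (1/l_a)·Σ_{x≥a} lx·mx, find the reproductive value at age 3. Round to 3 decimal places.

4.098

lx·mx for x ≥ 3: 0.4832, 0.391, 0.3111, 0.126 → sum = 1.3113
V_3 = 1.3113 / l_3 = 1.3113 / 0.32 = 4.097813… → 4.098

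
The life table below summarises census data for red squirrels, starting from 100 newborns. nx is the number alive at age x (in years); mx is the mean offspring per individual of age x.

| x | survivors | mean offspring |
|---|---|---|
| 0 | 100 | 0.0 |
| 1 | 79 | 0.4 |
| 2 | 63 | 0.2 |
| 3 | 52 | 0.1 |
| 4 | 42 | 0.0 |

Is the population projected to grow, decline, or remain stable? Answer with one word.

declining

lx = nx/n0 = nx/100: 1, 0.79, 0.63, 0.52, 0.42
R0 = Σ lx·mx = 0 + 0.316 + 0.126 + 0.052 + 0 = 0.494
R0 < 1, so the population is declining.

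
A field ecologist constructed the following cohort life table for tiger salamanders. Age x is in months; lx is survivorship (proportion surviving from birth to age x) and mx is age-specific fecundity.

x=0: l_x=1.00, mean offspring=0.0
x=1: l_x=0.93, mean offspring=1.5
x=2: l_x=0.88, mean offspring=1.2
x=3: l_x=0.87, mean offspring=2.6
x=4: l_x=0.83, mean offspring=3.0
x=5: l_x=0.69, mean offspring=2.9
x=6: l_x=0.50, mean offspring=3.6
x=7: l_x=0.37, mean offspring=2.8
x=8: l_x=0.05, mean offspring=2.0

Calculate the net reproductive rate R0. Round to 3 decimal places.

lx·mx by age: 0, 1.395, 1.056, 2.262, 2.49, 2.001, 1.8, 1.036, 0.1
R0 = Σ lx·mx = 12.14 → 12.140

12.140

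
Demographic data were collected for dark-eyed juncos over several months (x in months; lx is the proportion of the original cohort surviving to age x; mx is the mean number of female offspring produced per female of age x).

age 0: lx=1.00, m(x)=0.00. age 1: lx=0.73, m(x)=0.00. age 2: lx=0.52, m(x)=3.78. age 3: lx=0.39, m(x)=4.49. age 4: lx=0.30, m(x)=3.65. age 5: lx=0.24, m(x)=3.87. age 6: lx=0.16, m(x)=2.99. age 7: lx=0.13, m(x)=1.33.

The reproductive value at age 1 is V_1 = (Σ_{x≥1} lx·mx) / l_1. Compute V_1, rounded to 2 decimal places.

8.76

lx·mx for x ≥ 1: 0, 1.9656, 1.7511, 1.095, 0.9288, 0.4784, 0.1729 → sum = 6.3918
V_1 = 6.3918 / l_1 = 6.3918 / 0.73 = 8.75589… → 8.76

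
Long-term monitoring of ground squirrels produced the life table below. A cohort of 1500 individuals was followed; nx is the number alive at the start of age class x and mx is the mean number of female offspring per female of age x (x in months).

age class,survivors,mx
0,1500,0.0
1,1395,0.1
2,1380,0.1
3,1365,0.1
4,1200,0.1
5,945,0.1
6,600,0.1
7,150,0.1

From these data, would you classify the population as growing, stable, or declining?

lx = nx/n0 = nx/1500: 1, 0.93, 0.92, 0.91, 0.8, 0.63, 0.4, 0.1
R0 = Σ lx·mx = 0 + 0.093 + 0.092 + 0.091 + 0.08 + 0.063 + 0.04 + 0.01 = 0.469
R0 < 1, so the population is declining.

declining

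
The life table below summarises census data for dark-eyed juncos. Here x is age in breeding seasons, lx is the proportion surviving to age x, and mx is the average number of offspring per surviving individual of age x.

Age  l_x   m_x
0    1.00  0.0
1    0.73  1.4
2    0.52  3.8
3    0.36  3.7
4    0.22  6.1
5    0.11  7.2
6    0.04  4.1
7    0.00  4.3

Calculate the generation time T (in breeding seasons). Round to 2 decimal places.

2.91

lx·mx: 0, 1.022, 1.976, 1.332, 1.342, 0.792, 0.164, 0 → R0 = 6.628
x·lx·mx: 0, 1.022, 3.952, 3.996, 5.368, 3.96, 0.984, 0 → Σ = 19.282
T = 19.282 / 6.628 = 2.909173… → 2.91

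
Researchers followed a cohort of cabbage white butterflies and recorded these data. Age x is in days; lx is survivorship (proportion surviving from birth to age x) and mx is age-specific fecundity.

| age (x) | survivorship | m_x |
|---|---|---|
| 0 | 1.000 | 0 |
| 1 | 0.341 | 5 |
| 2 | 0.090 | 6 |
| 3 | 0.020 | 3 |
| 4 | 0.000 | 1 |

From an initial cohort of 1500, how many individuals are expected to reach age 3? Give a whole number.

30

Expected survivors = N0 · l_3 = 1500 × 0.020 = 30 → 30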